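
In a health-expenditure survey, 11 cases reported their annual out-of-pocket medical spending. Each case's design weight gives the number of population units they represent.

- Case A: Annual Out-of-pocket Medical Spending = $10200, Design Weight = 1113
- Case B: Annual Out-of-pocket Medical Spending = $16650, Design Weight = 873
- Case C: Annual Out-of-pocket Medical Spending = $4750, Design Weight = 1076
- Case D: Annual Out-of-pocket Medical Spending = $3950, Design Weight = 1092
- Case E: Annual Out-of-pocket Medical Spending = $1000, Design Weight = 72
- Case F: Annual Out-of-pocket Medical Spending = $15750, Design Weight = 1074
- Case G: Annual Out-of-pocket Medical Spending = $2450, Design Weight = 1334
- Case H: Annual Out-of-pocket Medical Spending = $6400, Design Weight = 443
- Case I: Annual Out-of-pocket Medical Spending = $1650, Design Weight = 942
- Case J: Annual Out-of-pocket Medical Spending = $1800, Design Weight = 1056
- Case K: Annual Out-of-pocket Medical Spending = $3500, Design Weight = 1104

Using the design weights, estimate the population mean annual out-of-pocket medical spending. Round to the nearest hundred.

Weighted sum = 10200×1113 + 16650×873 + 4750×1076 + 3950×1092 + 1000×72 + 15750×1074 + 2450×1334 + 6400×443 + 1650×942 + 1800×1056 + 3500×1104
  = 11352600 + 14535450 + 5111000 + 4313400 + 72000 + 16915500 + 3268300 + 2835200 + 1554300 + 1900800 + 3864000 = 65722550
Sum of weights = 1113 + 873 + 1076 + 1092 + 72 + 1074 + 1334 + 443 + 942 + 1056 + 1104 = 10179
Weighted mean = 65722550 / 10179 = 6456.6804

6500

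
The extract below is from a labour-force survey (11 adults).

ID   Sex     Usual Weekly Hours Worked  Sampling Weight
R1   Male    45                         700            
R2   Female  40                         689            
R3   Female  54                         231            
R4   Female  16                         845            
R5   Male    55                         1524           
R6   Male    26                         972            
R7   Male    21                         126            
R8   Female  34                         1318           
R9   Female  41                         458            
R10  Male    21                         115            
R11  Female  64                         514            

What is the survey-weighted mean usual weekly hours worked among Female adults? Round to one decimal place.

37.0

Female rows: R2, R3, R4, R8, R9, R11
Weighted sum = 40×689 + 54×231 + 16×845 + 34×1318 + 41×458 + 64×514
  = 27560 + 12474 + 13520 + 44812 + 18778 + 32896 = 150040
Sum of weights = 689 + 231 + 845 + 1318 + 458 + 514 = 4055
Weighted mean = 150040 / 4055 = 37.001233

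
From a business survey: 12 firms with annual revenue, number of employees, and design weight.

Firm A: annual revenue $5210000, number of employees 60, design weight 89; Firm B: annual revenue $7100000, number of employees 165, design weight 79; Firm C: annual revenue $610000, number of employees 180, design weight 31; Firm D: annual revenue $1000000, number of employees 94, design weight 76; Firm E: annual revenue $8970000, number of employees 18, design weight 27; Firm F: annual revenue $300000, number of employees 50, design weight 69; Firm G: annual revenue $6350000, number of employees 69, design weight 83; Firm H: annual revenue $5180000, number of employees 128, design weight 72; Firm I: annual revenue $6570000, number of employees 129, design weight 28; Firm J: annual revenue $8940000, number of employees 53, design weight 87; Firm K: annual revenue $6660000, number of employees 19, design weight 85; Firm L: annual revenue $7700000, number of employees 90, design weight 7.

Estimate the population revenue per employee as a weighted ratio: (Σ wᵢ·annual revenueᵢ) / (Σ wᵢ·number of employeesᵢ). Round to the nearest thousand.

64000

Σ wᵢ·y = 5210000×89 + 7100000×79 + 610000×31 + 1000000×76 + 8970000×27 + 300000×69 + 6350000×83 + 5180000×72 + 6570000×28 + 8940000×87 + 6660000×85 + 7700000×7
  = 463690000 + 560900000 + 18910000 + 76000000 + 242190000 + 20700000 + 527050000 + 372960000 + 183960000 + 777780000 + 566100000 + 53900000 = 3864140000
Σ wᵢ·x = 60×89 + 165×79 + 180×31 + 94×76 + 18×27 + 50×69 + 69×83 + 128×72 + 129×28 + 53×87 + 19×85 + 90×7
  = 5340 + 13035 + 5580 + 7144 + 486 + 3450 + 5727 + 9216 + 3612 + 4611 + 1615 + 630 = 60446
Ratio = 3864140000 / 60446 = 63927.142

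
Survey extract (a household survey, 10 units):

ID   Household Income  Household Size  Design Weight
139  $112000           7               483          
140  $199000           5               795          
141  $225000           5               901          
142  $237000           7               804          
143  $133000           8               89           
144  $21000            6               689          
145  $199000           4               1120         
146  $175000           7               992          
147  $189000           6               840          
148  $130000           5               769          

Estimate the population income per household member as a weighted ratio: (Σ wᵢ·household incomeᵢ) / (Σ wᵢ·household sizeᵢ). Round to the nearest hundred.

Σ wᵢ·y = 112000×483 + 199000×795 + 225000×901 + 237000×804 + 133000×89 + 21000×689 + 199000×1120 + 175000×992 + 189000×840 + 130000×769
  = 54096000 + 158205000 + 202725000 + 190548000 + 11837000 + 14469000 + 222880000 + 173600000 + 158760000 + 99970000 = 1287090000
Σ wᵢ·x = 7×483 + 5×795 + 5×901 + 7×804 + 8×89 + 6×689 + 4×1120 + 7×992 + 6×840 + 5×769
  = 42644
Ratio = 1287090000 / 42644 = 30182.206

30200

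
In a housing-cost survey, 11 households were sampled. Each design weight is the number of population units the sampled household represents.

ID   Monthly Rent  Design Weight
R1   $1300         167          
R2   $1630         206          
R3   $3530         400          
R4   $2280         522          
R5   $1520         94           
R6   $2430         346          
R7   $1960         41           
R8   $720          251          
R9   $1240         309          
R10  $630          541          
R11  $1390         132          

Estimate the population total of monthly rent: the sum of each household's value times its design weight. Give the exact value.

Weighted total = 1300×167 + 1630×206 + 3530×400 + 2280×522 + 1520×94 + 2430×346 + 1960×41 + 720×251 + 1240×309 + 630×541 + 1390×132
  = 217100 + 335780 + 1412000 + 1190160 + 142880 + 840780 + 80360 + 180720 + 383160 + 340830 + 183480 = 5307250

5307250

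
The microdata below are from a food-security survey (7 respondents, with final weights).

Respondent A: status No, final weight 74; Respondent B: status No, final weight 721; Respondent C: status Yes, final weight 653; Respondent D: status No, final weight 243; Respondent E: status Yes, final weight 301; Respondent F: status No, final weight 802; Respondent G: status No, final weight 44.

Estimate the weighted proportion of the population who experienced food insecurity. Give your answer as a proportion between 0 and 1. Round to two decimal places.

0.34

Sum of weights for 'Yes' = 653 + 301 = 954
Total weight = 74 + 721 + 653 + 243 + 301 + 802 + 44 = 2838
Weighted proportion = 954 / 2838 = 0.33615222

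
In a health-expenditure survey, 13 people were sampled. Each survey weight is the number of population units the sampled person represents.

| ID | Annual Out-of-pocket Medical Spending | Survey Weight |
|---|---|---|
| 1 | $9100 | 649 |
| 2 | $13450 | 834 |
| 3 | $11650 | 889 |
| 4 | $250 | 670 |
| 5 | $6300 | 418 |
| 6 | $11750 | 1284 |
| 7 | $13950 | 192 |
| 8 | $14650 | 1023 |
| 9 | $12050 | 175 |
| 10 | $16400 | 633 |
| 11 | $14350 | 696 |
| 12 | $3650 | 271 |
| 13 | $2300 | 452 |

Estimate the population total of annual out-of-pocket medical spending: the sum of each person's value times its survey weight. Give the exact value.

87539600

Weighted total = 87539600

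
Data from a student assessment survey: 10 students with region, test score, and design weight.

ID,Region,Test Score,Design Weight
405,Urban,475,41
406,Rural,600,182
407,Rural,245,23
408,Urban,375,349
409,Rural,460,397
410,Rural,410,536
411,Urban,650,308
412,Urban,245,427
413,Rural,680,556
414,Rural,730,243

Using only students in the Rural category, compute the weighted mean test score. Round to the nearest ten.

550

Rural rows: 406, 407, 409, 410, 413, 414
Weighted sum = 600×182 + 245×23 + 460×397 + 410×536 + 680×556 + 730×243
  = 109200 + 5635 + 182620 + 219760 + 378080 + 177390 = 1072685
Sum of weights = 182 + 23 + 397 + 536 + 556 + 243 = 1937
Weighted mean = 1072685 / 1937 = 553.78678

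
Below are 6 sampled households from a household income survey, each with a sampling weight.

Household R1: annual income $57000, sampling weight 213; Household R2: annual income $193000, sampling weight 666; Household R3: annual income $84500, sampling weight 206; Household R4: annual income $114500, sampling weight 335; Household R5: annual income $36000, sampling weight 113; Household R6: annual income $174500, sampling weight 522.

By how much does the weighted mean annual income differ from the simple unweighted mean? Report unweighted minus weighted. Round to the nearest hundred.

Unweighted sum = 659500
Unweighted mean = 659500 / 6 = 109916.67
Weighted sum = 57000×213 + 193000×666 + 84500×206 + 114500×335 + 36000×113 + 174500×522
  = 12141000 + 128538000 + 17407000 + 38357500 + 4068000 + 91089000 = 291600500
Sum of weights = 213 + 666 + 206 + 335 + 113 + 522 = 2055
Weighted mean = 291600500 / 2055 = 141898.05
Difference (unweighted minus weighted) = -31981.387

-32000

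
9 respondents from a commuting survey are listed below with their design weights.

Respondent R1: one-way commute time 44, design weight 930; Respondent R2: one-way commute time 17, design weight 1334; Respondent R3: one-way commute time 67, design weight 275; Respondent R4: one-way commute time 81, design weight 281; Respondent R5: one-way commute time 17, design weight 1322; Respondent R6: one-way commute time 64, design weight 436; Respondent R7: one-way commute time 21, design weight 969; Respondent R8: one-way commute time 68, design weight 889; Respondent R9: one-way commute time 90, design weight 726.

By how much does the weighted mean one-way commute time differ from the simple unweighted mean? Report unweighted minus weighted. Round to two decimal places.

Unweighted sum = 44 + 17 + 67 + 81 + 17 + 64 + 21 + 68 + 90 = 469
Unweighted mean = 469 / 9 = 52.111111
Weighted sum = 44×930 + 17×1334 + 67×275 + 81×281 + 17×1322 + 64×436 + 21×969 + 68×889 + 90×726
  = 40920 + 22678 + 18425 + 22761 + 22474 + 27904 + 20349 + 60452 + 65340 = 301303
Sum of weights = 930 + 1334 + 275 + 281 + 1322 + 436 + 969 + 889 + 726 = 7162
Weighted mean = 301303 / 7162 = 42.069673
Difference (unweighted minus weighted) = 10.041438

10.04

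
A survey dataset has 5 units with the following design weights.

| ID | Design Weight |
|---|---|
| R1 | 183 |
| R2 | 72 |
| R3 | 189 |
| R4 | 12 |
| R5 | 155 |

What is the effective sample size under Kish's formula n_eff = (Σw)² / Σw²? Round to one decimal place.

Σ wᵢ = 183 + 72 + 189 + 12 + 155 = 611
Σ wᵢ² = 33489 + 5184 + 35721 + 144 + 24025 = 98563
n_eff = 611² / 98563 = 373321 / 98563 = 3.7876384

3.8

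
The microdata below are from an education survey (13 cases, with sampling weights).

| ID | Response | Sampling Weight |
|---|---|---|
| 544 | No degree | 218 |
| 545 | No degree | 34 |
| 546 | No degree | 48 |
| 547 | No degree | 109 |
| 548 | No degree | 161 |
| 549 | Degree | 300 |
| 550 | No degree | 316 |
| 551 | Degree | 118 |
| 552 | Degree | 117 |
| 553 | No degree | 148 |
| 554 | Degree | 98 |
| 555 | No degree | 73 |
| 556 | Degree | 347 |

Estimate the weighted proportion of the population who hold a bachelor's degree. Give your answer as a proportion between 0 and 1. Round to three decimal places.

Sum of weights for 'Degree' = 300 + 118 + 117 + 98 + 347 = 980
Total weight = 2087
Weighted proportion = 980 / 2087 = 0.46957355

0.470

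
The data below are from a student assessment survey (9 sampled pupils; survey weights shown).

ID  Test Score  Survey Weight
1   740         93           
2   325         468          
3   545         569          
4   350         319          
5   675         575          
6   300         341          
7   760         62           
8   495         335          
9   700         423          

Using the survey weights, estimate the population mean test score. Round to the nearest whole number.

516

Weighted sum = 740×93 + 325×468 + 545×569 + 350×319 + 675×575 + 300×341 + 760×62 + 495×335 + 700×423
  = 1642145
Sum of weights = 93 + 468 + 569 + 319 + 575 + 341 + 62 + 335 + 423 = 3185
Weighted mean = 1642145 / 3185 = 515.58713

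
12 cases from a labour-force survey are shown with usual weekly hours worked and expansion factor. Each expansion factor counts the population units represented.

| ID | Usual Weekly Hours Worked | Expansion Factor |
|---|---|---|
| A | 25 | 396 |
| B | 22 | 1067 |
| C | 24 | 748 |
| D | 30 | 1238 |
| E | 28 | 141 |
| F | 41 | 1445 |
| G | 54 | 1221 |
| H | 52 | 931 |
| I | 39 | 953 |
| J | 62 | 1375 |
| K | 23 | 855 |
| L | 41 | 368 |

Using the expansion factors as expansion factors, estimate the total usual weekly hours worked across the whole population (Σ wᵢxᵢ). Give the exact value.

423175

Weighted total = 25×396 + 22×1067 + 24×748 + 30×1238 + 28×141 + 41×1445 + 54×1221 + 52×931 + 39×953 + 62×1375 + 23×855 + 41×368
  = 9900 + 23474 + 17952 + 37140 + 3948 + 59245 + 65934 + 48412 + 37167 + 85250 + 19665 + 15088 = 423175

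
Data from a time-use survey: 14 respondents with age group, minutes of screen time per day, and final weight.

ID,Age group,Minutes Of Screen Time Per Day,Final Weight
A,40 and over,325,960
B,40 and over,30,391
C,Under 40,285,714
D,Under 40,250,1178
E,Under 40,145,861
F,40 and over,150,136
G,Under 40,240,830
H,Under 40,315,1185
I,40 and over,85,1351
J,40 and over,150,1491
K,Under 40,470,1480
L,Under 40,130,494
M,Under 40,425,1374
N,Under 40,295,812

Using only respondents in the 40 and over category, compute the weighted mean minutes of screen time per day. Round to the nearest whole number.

158

40 and over rows: A, B, F, I, J
Weighted sum = 325×960 + 30×391 + 150×136 + 85×1351 + 150×1491
  = 682615
Sum of weights = 960 + 391 + 136 + 1351 + 1491 = 4329
Weighted mean = 682615 / 4329 = 157.68422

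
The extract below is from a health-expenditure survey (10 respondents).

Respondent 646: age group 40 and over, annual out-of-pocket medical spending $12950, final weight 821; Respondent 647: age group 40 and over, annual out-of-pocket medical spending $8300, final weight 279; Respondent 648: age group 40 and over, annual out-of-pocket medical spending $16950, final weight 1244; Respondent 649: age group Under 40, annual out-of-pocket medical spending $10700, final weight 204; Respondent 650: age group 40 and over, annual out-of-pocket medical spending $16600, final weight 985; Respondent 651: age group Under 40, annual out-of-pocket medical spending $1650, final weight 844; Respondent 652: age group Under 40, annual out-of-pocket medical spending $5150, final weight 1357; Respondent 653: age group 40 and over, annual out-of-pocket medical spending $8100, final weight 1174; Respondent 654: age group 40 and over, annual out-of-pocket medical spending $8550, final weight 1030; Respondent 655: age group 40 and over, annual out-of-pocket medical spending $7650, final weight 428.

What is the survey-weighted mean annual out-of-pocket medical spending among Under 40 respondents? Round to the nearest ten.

4390

Under 40 rows: 649, 651, 652
Weighted sum = 10700×204 + 1650×844 + 5150×1357
  = 10563950
Sum of weights = 204 + 844 + 1357 = 2405
Weighted mean = 10563950 / 2405 = 4392.4948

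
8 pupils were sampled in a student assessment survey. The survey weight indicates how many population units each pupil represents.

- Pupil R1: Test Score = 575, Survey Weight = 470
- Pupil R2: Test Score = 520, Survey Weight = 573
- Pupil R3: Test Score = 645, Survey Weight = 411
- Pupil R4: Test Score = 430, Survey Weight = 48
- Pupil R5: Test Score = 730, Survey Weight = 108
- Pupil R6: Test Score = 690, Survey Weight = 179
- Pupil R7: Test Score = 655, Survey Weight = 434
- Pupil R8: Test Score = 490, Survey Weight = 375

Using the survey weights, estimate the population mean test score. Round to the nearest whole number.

Weighted sum = 1524315
Sum of weights = 470 + 573 + 411 + 48 + 108 + 179 + 434 + 375 = 2598
Weighted mean = 1524315 / 2598 = 586.72633

587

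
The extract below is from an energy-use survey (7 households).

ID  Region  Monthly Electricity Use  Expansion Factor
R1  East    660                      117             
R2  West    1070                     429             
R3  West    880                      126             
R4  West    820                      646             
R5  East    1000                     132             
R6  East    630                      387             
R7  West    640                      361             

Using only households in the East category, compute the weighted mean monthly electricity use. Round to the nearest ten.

East rows: R1, R5, R6
Weighted sum = 660×117 + 1000×132 + 630×387
  = 77220 + 132000 + 243810 = 453030
Sum of weights = 117 + 132 + 387 = 636
Weighted mean = 453030 / 636 = 712.31132

710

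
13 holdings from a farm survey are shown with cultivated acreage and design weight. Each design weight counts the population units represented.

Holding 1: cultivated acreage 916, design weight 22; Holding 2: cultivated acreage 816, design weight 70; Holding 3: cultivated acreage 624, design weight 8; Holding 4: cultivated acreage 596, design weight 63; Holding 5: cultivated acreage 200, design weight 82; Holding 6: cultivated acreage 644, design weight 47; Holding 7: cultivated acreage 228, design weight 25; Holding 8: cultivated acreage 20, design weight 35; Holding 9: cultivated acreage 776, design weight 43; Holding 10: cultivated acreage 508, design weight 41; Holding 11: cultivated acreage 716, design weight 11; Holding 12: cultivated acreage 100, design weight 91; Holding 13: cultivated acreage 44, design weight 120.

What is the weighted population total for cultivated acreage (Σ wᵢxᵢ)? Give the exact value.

249332

Weighted total = 249332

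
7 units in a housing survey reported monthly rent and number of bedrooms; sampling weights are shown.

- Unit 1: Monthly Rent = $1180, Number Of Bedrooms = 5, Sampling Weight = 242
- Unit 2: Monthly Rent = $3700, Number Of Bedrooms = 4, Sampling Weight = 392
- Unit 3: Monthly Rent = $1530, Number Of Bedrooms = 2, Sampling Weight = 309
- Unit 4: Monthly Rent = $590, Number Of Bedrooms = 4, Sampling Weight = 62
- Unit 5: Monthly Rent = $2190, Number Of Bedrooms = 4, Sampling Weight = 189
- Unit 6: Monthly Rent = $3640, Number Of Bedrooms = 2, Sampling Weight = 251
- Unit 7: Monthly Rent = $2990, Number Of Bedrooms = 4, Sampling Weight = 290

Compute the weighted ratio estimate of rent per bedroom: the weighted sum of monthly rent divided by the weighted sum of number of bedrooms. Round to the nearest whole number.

732

Σ wᵢ·y = 1180×242 + 3700×392 + 1530×309 + 590×62 + 2190×189 + 3640×251 + 2990×290
  = 285560 + 1450400 + 472770 + 36580 + 413910 + 913640 + 867100 = 4439960
Σ wᵢ·x = 5×242 + 4×392 + 2×309 + 4×62 + 4×189 + 2×251 + 4×290
  = 1210 + 1568 + 618 + 248 + 756 + 502 + 1160 = 6062
Ratio = 4439960 / 6062 = 732.42494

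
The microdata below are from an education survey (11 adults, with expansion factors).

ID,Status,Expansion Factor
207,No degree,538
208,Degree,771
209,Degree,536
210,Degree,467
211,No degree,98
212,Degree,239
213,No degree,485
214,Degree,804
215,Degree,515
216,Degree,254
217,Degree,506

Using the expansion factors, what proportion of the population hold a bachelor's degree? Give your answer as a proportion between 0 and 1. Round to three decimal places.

0.785

Sum of weights for 'Degree' = 771 + 536 + 467 + 239 + 804 + 515 + 254 + 506 = 4092
Total weight = 538 + 771 + 536 + 467 + 98 + 239 + 485 + 804 + 515 + 254 + 506 = 5213
Weighted proportion = 4092 / 5213 = 0.78496068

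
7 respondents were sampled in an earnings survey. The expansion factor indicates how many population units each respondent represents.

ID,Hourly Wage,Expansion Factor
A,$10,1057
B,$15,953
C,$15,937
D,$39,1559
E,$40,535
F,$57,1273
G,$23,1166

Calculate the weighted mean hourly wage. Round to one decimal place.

29.5

Weighted sum = 10×1057 + 15×953 + 15×937 + 39×1559 + 40×535 + 57×1273 + 23×1166
  = 10570 + 14295 + 14055 + 60801 + 21400 + 72561 + 26818 = 220500
Sum of weights = 7480
Weighted mean = 220500 / 7480 = 29.47861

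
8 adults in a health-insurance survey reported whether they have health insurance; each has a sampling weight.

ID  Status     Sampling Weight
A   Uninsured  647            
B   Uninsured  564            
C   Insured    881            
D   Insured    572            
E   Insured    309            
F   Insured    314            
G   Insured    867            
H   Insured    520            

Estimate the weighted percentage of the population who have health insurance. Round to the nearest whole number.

74

Sum of weights for 'Insured' = 881 + 572 + 309 + 314 + 867 + 520 = 3463
Total weight = 647 + 564 + 881 + 572 + 309 + 314 + 867 + 520 = 4674
Weighted proportion = 3463 / 4674 = 0.74090715 → 74.090715%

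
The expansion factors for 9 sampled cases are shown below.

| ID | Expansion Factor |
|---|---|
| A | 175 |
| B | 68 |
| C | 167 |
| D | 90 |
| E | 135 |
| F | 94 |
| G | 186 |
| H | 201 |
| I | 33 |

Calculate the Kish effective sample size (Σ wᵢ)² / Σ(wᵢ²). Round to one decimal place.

7.6

Σ wᵢ = 175 + 68 + 167 + 90 + 135 + 94 + 186 + 201 + 33 = 1149
Σ wᵢ² = 30625 + 4624 + 27889 + 8100 + 18225 + 8836 + 34596 + 40401 + 1089 = 174385
n_eff = 1149² / 174385 = 1320201 / 174385 = 7.570611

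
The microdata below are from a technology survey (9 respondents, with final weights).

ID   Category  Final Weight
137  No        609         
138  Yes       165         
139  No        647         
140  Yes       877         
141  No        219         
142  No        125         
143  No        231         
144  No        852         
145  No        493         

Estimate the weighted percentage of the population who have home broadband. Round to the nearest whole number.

25

Sum of weights for 'Yes' = 165 + 877 = 1042
Total weight = 609 + 165 + 647 + 877 + 219 + 125 + 231 + 852 + 493 = 4218
Weighted proportion = 1042 / 4218 = 0.24703651 → 24.703651%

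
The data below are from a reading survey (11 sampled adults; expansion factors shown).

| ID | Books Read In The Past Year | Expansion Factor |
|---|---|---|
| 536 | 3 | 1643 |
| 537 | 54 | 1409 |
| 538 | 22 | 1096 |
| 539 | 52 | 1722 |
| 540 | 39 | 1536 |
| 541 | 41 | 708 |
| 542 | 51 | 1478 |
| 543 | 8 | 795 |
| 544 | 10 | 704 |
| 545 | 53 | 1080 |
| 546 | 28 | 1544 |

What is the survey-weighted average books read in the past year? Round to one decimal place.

34.5

Weighted sum = 3×1643 + 54×1409 + 22×1096 + 52×1722 + 39×1536 + 41×708 + 51×1478 + 8×795 + 10×704 + 53×1080 + 28×1544
  = 4929 + 76086 + 24112 + 89544 + 59904 + 29028 + 75378 + 6360 + 7040 + 57240 + 43232 = 472853
Sum of weights = 1643 + 1409 + 1096 + 1722 + 1536 + 708 + 1478 + 795 + 704 + 1080 + 1544 = 13715
Weighted mean = 472853 / 13715 = 34.477069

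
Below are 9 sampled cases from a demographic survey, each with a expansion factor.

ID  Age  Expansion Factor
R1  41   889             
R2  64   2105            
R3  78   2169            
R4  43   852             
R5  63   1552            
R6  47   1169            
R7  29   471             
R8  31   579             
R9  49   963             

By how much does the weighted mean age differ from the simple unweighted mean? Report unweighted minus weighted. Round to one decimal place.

Unweighted sum = 41 + 64 + 78 + 43 + 63 + 47 + 29 + 31 + 49 = 445
Unweighted mean = 445 / 9 = 49.444444
Weighted sum = 608501
Sum of weights = 889 + 2105 + 2169 + 852 + 1552 + 1169 + 471 + 579 + 963 = 10749
Weighted mean = 608501 / 10749 = 56.61001
Difference (unweighted minus weighted) = -7.1655658

-7.2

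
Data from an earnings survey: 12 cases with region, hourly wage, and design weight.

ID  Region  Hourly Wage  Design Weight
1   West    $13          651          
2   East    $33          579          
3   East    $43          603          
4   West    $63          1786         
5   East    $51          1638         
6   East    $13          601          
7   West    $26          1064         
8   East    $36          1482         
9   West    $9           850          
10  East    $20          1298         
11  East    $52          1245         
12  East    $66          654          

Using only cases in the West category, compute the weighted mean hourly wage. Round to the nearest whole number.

West rows: 1, 4, 7, 9
Weighted sum = 13×651 + 63×1786 + 26×1064 + 9×850
  = 8463 + 112518 + 27664 + 7650 = 156295
Sum of weights = 4351
Weighted mean = 156295 / 4351 = 35.921627

36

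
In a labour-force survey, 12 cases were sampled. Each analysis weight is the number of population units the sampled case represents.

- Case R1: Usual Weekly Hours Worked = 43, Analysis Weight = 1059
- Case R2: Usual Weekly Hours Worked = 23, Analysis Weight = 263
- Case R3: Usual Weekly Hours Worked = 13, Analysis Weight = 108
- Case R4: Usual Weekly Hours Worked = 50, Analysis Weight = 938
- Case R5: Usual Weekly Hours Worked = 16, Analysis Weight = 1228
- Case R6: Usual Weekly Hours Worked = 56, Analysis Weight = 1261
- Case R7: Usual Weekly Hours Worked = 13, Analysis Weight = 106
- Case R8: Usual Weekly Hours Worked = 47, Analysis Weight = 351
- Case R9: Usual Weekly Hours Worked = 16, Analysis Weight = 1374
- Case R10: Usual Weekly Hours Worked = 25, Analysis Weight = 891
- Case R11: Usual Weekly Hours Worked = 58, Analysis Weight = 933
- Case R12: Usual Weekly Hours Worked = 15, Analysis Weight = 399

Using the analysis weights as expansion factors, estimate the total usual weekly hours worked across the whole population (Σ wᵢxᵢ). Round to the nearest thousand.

312000

Weighted total = 43×1059 + 23×263 + 13×108 + 50×938 + 16×1228 + 56×1261 + 13×106 + 47×351 + 16×1374 + 25×891 + 58×933 + 15×399
  = 312387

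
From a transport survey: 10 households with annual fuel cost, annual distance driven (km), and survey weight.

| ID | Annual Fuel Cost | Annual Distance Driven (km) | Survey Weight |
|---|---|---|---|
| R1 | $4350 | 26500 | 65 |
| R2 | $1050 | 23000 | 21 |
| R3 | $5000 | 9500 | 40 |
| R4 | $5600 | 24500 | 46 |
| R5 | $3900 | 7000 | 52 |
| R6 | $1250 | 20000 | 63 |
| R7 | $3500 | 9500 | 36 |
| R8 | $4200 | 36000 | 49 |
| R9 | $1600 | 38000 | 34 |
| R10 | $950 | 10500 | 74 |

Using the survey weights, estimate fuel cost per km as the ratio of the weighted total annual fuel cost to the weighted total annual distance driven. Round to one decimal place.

0.2

Σ wᵢ·y = 4350×65 + 1050×21 + 5000×40 + 5600×46 + 3900×52 + 1250×63 + 3500×36 + 4200×49 + 1600×34 + 950×74
  = 1500450
Σ wᵢ·x = 9511500
Ratio = 1500450 / 9511500 = 0.15775114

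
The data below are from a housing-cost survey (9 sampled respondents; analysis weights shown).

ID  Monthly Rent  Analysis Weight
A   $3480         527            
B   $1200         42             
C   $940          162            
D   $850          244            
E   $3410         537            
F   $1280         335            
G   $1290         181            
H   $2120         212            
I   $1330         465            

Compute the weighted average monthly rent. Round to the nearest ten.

2150

Weighted sum = 5805390
Sum of weights = 527 + 42 + 162 + 244 + 537 + 335 + 181 + 212 + 465 = 2705
Weighted mean = 5805390 / 2705 = 2146.1701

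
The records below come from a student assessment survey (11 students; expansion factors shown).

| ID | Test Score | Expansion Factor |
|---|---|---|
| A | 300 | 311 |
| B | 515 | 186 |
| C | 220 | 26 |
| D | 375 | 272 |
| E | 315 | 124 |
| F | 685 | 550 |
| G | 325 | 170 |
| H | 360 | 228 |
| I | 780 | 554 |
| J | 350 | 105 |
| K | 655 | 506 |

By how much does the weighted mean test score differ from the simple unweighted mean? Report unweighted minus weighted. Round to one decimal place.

Unweighted sum = 300 + 515 + 220 + 375 + 315 + 685 + 325 + 360 + 780 + 350 + 655 = 4880
Unweighted mean = 4880 / 11 = 443.63636
Weighted sum = 300×311 + 515×186 + 220×26 + 375×272 + 315×124 + 685×550 + 325×170 + 360×228 + 780×554 + 350×105 + 655×506
  = 1650250
Sum of weights = 311 + 186 + 26 + 272 + 124 + 550 + 170 + 228 + 554 + 105 + 506 = 3032
Weighted mean = 1650250 / 3032 = 544.2777
Difference (unweighted minus weighted) = -100.64134

-100.6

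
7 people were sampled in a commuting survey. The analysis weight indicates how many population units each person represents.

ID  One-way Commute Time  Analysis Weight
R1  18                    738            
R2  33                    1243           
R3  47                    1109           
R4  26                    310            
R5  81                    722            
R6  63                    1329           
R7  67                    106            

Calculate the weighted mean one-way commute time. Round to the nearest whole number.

Weighted sum = 18×738 + 33×1243 + 47×1109 + 26×310 + 81×722 + 63×1329 + 67×106
  = 263797
Sum of weights = 738 + 1243 + 1109 + 310 + 722 + 1329 + 106 = 5557
Weighted mean = 263797 / 5557 = 47.471118

47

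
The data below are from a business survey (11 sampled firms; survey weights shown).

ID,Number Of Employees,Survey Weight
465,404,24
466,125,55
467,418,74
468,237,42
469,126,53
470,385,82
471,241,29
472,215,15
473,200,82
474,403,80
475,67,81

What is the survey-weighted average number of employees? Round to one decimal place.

259.3

Weighted sum = 404×24 + 125×55 + 418×74 + 237×42 + 126×53 + 385×82 + 241×29 + 215×15 + 200×82 + 403×80 + 67×81
  = 9696 + 6875 + 30932 + 9954 + 6678 + 31570 + 6989 + 3225 + 16400 + 32240 + 5427 = 159986
Sum of weights = 617
Weighted mean = 159986 / 617 = 259.2966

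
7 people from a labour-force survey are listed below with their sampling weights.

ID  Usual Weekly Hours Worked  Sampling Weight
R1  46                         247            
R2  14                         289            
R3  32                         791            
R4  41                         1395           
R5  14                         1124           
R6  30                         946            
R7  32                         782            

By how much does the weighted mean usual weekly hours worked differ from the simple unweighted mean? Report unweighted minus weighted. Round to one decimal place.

Unweighted sum = 46 + 14 + 32 + 41 + 14 + 30 + 32 = 209
Unweighted mean = 209 / 7 = 29.857143
Weighted sum = 46×247 + 14×289 + 32×791 + 41×1395 + 14×1124 + 30×946 + 32×782
  = 11362 + 4046 + 25312 + 57195 + 15736 + 28380 + 25024 = 167055
Sum of weights = 247 + 289 + 791 + 1395 + 1124 + 946 + 782 = 5574
Weighted mean = 167055 / 5574 = 29.970398
Difference (unweighted minus weighted) = -0.11325542

-0.1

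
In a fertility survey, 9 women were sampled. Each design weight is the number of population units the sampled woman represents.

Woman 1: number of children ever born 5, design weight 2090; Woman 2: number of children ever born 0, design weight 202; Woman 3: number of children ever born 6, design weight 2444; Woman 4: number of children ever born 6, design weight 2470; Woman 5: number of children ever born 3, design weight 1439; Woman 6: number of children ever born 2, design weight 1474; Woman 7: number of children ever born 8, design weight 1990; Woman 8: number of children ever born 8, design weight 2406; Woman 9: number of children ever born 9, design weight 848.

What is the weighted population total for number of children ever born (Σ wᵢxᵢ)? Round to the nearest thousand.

Weighted total = 5×2090 + 0×202 + 6×2444 + 6×2470 + 3×1439 + 2×1474 + 8×1990 + 8×2406 + 9×848
  = 89999

90000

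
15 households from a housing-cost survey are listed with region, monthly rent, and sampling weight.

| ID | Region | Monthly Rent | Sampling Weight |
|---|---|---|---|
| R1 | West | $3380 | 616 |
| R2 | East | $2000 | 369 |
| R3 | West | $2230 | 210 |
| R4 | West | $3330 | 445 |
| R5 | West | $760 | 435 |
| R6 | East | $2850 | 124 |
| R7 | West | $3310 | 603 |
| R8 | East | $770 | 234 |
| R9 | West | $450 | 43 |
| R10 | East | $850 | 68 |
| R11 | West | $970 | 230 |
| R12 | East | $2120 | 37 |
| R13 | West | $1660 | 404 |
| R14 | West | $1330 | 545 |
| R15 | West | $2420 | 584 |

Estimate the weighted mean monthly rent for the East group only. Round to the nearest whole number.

East rows: R2, R6, R8, R10, R12
Weighted sum = 2000×369 + 2850×124 + 770×234 + 850×68 + 2120×37
  = 738000 + 353400 + 180180 + 57800 + 78440 = 1407820
Sum of weights = 369 + 124 + 234 + 68 + 37 = 832
Weighted mean = 1407820 / 832 = 1692.0913

1692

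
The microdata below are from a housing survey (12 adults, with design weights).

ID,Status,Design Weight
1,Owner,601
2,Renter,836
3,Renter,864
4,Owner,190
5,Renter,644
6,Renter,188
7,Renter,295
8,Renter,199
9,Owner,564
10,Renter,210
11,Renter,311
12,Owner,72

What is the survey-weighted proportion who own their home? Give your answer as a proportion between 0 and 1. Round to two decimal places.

0.29

Sum of weights for 'Owner' = 601 + 190 + 564 + 72 = 1427
Total weight = 601 + 836 + 864 + 190 + 644 + 188 + 295 + 199 + 564 + 210 + 311 + 72 = 4974
Weighted proportion = 1427 / 4974 = 0.28689184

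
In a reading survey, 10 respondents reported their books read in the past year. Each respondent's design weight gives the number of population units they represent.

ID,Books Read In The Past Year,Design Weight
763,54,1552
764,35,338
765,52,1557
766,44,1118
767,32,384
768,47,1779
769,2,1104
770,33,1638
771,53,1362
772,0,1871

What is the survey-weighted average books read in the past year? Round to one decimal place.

Weighted sum = 54×1552 + 35×338 + 52×1557 + 44×1118 + 32×384 + 47×1779 + 2×1104 + 33×1638 + 53×1362 + 0×1871
  = 450143
Sum of weights = 1552 + 338 + 1557 + 1118 + 384 + 1779 + 1104 + 1638 + 1362 + 1871 = 12703
Weighted mean = 450143 / 12703 = 35.43596

35.4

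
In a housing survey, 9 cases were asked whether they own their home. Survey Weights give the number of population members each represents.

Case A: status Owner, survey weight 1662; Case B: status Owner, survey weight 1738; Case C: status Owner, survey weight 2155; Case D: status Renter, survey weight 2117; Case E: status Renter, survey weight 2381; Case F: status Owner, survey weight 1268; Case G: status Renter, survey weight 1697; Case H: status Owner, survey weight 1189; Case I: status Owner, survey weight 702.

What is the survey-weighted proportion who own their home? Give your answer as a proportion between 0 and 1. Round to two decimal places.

0.58

Sum of weights for 'Owner' = 1662 + 1738 + 2155 + 1268 + 1189 + 702 = 8714
Total weight = 1662 + 1738 + 2155 + 2117 + 2381 + 1268 + 1697 + 1189 + 702 = 14909
Weighted proportion = 8714 / 14909 = 0.58447917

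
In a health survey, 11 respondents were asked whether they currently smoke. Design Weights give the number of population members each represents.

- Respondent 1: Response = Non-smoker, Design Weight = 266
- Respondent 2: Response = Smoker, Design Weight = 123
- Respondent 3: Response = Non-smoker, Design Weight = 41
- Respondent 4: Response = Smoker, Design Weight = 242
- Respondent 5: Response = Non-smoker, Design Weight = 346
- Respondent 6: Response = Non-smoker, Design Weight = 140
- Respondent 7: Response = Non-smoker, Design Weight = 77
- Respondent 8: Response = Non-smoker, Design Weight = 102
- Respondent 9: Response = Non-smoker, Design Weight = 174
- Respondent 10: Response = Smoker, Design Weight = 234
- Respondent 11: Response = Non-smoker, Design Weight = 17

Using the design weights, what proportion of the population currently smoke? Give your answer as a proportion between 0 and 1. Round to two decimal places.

Sum of weights for 'Smoker' = 123 + 242 + 234 = 599
Total weight = 266 + 123 + 41 + 242 + 346 + 140 + 77 + 102 + 174 + 234 + 17 = 1762
Weighted proportion = 599 / 1762 = 0.3399546

0.34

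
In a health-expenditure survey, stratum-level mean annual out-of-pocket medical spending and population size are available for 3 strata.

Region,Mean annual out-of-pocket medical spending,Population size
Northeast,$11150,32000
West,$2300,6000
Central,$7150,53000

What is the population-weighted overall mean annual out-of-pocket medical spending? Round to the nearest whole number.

Σ Nₕ·x̄ₕ = 11150×32000 + 2300×6000 + 7150×53000
  = 749550000
Σ Nₕ = 32000 + 6000 + 53000 = 91000
Overall mean = 749550000 / 91000 = 8236.8132

8237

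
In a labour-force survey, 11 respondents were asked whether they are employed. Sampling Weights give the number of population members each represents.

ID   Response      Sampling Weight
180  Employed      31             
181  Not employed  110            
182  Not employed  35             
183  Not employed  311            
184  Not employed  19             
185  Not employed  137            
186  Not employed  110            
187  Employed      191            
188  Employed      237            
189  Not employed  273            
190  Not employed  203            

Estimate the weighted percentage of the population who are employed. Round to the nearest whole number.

Sum of weights for 'Employed' = 31 + 191 + 237 = 459
Total weight = 31 + 110 + 35 + 311 + 19 + 137 + 110 + 191 + 237 + 273 + 203 = 1657
Weighted proportion = 459 / 1657 = 0.27700664 → 27.700664%

28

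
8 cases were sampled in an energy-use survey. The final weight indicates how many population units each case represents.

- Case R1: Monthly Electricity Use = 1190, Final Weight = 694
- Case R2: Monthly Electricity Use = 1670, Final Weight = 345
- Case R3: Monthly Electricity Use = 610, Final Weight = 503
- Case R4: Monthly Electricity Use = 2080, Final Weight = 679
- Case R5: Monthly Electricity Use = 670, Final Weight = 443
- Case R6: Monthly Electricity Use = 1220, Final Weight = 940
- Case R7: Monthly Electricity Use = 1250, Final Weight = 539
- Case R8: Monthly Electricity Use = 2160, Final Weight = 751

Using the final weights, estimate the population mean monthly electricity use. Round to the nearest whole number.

1402

Weighted sum = 6860680
Sum of weights = 694 + 345 + 503 + 679 + 443 + 940 + 539 + 751 = 4894
Weighted mean = 6860680 / 4894 = 1401.8553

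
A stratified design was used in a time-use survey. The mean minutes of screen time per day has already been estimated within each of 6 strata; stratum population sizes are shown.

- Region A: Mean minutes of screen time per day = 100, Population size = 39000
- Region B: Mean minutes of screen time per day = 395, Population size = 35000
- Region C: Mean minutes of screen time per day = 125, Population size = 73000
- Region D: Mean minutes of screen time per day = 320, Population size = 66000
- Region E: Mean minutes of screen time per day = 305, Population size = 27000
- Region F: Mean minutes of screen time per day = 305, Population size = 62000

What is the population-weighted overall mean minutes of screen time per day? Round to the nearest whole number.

249

Σ Nₕ·x̄ₕ = 75115000
Σ Nₕ = 39000 + 35000 + 73000 + 66000 + 27000 + 62000 = 302000
Overall mean = 75115000 / 302000 = 248.72517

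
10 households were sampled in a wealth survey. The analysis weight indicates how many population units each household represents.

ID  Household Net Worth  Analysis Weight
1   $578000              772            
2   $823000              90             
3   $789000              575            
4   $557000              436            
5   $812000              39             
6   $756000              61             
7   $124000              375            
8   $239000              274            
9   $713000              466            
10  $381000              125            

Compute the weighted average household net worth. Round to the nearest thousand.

556000

Weighted sum = 578000×772 + 823000×90 + 789000×575 + 557000×436 + 812000×39 + 756000×61 + 124000×375 + 239000×274 + 713000×466 + 381000×125
  = 446216000 + 74070000 + 453675000 + 242852000 + 31668000 + 46116000 + 46500000 + 65486000 + 332258000 + 47625000 = 1786466000
Sum of weights = 3213
Weighted mean = 1786466000 / 3213 = 556011.83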